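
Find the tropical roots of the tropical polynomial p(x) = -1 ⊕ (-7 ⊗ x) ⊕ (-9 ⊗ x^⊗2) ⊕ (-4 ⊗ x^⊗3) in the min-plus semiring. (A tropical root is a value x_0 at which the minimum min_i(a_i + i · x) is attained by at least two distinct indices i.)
Roots: {-5, 2, 6}

Each tropical root is a break point of the lower envelope of the lines y = a_i + i · x (there are 4 lines, with slopes 0, 1, ..., 3). Only the lines that attain the minimum somewhere contribute to roots; other lines are dominated. Here the surviving (envelope) indices are i = 3, i = 2, i = 1, i = 0.
Intersections between consecutive envelope lines give the roots: for adjacent envelope indices i < j the intersection is x = (a_i − a_j) / (j − i). Reading off the sorted break points: {-5, 2, 6}.
Verification: at each break x_0, at least two indices attain the minimum of min_i(a_i + i · x_0).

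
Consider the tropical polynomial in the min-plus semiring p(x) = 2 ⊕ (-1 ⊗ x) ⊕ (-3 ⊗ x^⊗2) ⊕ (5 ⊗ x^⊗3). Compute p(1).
p(1) = -1

A tropical monomial a ⊗ x^⊗i evaluates to a + i · x. Evaluating each term at x = 1:
  Term 0 contributes 2 + 0 · 1 = 2
  Term 1 contributes -1 + 1 · 1 = 0
  Term 2 contributes -3 + 2 · 1 = -1
  Term 3 contributes 5 + 3 · 1 = 8
p(1) = ⊕ of these = min[2, 0, -1, 8] = -1.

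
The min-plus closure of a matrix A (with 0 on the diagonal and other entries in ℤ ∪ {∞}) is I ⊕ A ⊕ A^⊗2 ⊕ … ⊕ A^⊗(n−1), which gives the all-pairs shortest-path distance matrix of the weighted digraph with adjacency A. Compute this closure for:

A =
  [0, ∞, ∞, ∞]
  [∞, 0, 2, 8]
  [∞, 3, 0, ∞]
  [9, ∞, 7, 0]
Closure =
  [0, ∞, ∞, ∞]
  [17, 0, 2, 8]
  [20, 3, 0, 11]
  [9, 10, 7, 0]

This is the Floyd-Warshall all-pairs shortest-path computation. For each intermediate vertex k = 0, 1, …, 3, update dist[i][j] ← min(dist[i][j], dist[i][k] + dist[k][j]). The final matrix gives, for each (i, j), the minimum total weight of any directed path from i to j (possibly empty when i = j).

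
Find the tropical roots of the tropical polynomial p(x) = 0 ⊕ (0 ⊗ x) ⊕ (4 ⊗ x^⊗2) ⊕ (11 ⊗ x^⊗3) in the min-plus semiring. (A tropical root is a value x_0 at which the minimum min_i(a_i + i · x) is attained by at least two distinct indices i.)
Roots: {-7, -4, 0}

Each tropical root is a break point of the lower envelope of the lines y = a_i + i · x (there are 4 lines, with slopes 0, 1, ..., 3). Only the lines that attain the minimum somewhere contribute to roots; other lines are dominated. Here the surviving (envelope) indices are i = 3, i = 2, i = 1, i = 0.
Intersections between consecutive envelope lines give the roots: for adjacent envelope indices i < j the intersection is x = (a_i − a_j) / (j − i). Reading off the sorted break points: {-7, -4, 0}.
Verification: at each break x_0, at least two indices attain the minimum of min_i(a_i + i · x_0).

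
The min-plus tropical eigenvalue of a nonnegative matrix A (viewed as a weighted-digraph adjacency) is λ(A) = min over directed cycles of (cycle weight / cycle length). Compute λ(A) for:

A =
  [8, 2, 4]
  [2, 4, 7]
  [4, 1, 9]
λ(A) = 2

Enumerate directed cycles and compute their means (weight / length). Sample:
  cycle 0 → 0: weight = 8, length = 1, mean = 8/1 ≈ 8.000
  cycle 1 → 1: weight = 4, length = 1, mean = 4/1 ≈ 4.000
  cycle 2 → 2: weight = 9, length = 1, mean = 9/1 ≈ 9.000
  cycle 0 → 1 → 0: weight = 4, length = 2, mean = 4/2 ≈ 2.000
  cycle 0 → 2 → 0: weight = 8, length = 2, mean = 8/2 ≈ 4.000
  cycle 1 → 0 → 1: weight = 4, length = 2, mean = 4/2 ≈ 2.000
Minimum mean = 2.000, attained e.g. along the cycle 0 → 1 → 0 with weight 4 and length 2. So λ(A) = 4/2 = 2.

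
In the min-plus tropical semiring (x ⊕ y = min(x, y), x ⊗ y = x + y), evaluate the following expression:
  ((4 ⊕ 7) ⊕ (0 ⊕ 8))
((4 ⊕ 7) ⊕ (0 ⊕ 8)) = 0

Expand innermost to outermost. Recall ⊕ takes the minimum of its arguments and ⊗ takes their sum. Working out the expression ((4 ⊕ 7) ⊕ (0 ⊕ 8)) gives 0.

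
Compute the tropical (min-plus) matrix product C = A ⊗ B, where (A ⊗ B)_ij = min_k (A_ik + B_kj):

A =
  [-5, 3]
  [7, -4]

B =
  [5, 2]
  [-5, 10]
A ⊗ B =
  [-2, -3]
  [-9, 6]

Apply the min-plus product entry-by-entry:
  C[0][0] = min over k of (A[0][0] + B[0][0] = -5 + 5 = 0, A[0][1] + B[1][0] = 3 + -5 = -2) = -2 (attained at k = 1)
  C[0][1] = min over k of (A[0][0] + B[0][1] = -5 + 2 = -3, A[0][1] + B[1][1] = 3 + 10 = 13) = -3 (attained at k = 0)
  C[1][0] = min over k of (A[1][0] + B[0][0] = 7 + 5 = 12, A[1][1] + B[1][0] = -4 + -5 = -9) = -9 (attained at k = 1)
  C[1][1] = min over k of (A[1][0] + B[0][1] = 7 + 2 = 9, A[1][1] + B[1][1] = -4 + 10 = 6) = 6 (attained at k = 1)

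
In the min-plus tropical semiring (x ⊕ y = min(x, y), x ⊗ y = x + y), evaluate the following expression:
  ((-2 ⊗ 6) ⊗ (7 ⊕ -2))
((-2 ⊗ 6) ⊗ (7 ⊕ -2)) = 2

Expand innermost to outermost. Recall ⊕ takes the minimum of its arguments and ⊗ takes their sum. Working out the expression ((-2 ⊗ 6) ⊗ (7 ⊕ -2)) gives 2.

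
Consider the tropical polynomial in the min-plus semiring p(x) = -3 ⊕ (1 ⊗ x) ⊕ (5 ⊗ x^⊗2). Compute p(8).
p(8) = -3

A tropical monomial a ⊗ x^⊗i evaluates to a + i · x. Evaluating each term at x = 8:
  Term 0 contributes -3 + 0 · 8 = -3
  Term 1 contributes 1 + 1 · 8 = 9
  Term 2 contributes 5 + 2 · 8 = 21
p(8) = ⊕ of these = min[-3, 9, 21] = -3.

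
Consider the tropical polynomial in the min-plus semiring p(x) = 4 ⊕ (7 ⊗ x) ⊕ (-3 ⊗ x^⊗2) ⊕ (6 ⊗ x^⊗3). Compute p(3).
p(3) = 3

A tropical monomial a ⊗ x^⊗i evaluates to a + i · x. Evaluating each term at x = 3:
  Term 0 contributes 4 + 0 · 3 = 4
  Term 1 contributes 7 + 1 · 3 = 10
  Term 2 contributes -3 + 2 · 3 = 3
  Term 3 contributes 6 + 3 · 3 = 15
p(3) = ⊕ of these = min[4, 10, 3, 15] = 3.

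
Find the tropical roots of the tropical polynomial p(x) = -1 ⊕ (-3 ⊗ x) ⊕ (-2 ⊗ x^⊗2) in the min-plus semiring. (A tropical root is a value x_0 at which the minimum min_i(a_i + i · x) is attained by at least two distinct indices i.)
Roots: {-1, 2}

Each tropical root is a break point of the lower envelope of the lines y = a_i + i · x (there are 3 lines, with slopes 0, 1, ..., 2). Only the lines that attain the minimum somewhere contribute to roots; other lines are dominated. Here the surviving (envelope) indices are i = 2, i = 1, i = 0.
Intersections between consecutive envelope lines give the roots: for adjacent envelope indices i < j the intersection is x = (a_i − a_j) / (j − i). Reading off the sorted break points: {-1, 2}.
Verification: at each break x_0, at least two indices attain the minimum of min_i(a_i + i · x_0).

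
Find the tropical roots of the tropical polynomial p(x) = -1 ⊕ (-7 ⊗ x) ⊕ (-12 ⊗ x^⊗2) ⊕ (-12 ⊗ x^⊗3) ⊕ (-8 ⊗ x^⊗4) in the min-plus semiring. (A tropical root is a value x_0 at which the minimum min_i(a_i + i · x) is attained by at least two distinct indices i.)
Roots: {-4, 0, 5, 6}

Each tropical root is a break point of the lower envelope of the lines y = a_i + i · x (there are 5 lines, with slopes 0, 1, ..., 4). Only the lines that attain the minimum somewhere contribute to roots; other lines are dominated. Here the surviving (envelope) indices are i = 4, i = 3, i = 2, i = 1, i = 0.
Intersections between consecutive envelope lines give the roots: for adjacent envelope indices i < j the intersection is x = (a_i − a_j) / (j − i). Reading off the sorted break points: {-4, 0, 5, 6}.
Verification: at each break x_0, at least two indices attain the minimum of min_i(a_i + i · x_0).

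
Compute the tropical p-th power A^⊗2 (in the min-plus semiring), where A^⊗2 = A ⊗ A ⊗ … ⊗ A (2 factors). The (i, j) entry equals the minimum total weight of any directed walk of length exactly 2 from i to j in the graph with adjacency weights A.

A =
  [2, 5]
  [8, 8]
A^⊗2 =
  [4, 7]
  [10, 13]

Each entry (A^⊗2)_ij equals the minimum over all length-2 walks i = v_0 → v_1 → … → v_2 = j of Σ_t A[v_t][v_{t+1}]. For example, for (i, j) = (0, 1) we minimise over 2 possible intermediate vertex sequences; the minimum is 7, attained along the walk 0 → 0 → 1.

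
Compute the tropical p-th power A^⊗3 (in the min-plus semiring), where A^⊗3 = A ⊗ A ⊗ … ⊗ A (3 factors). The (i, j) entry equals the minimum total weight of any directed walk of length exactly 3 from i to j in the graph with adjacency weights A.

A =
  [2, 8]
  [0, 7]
A^⊗3 =
  [6, 12]
  [4, 10]

Each entry (A^⊗3)_ij equals the minimum over all length-3 walks i = v_0 → v_1 → … → v_3 = j of Σ_t A[v_t][v_{t+1}]. For example, for (i, j) = (0, 1) we minimise over 4 possible intermediate vertex sequences; the minimum is 12, attained along the walk 0 → 0 → 0 → 1.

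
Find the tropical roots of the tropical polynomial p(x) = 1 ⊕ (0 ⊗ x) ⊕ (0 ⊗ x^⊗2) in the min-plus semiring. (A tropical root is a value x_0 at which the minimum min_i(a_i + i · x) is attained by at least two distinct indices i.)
Roots: {0, 1}

Each tropical root is a break point of the lower envelope of the lines y = a_i + i · x (there are 3 lines, with slopes 0, 1, ..., 2). Only the lines that attain the minimum somewhere contribute to roots; other lines are dominated. Here the surviving (envelope) indices are i = 2, i = 1, i = 0.
Intersections between consecutive envelope lines give the roots: for adjacent envelope indices i < j the intersection is x = (a_i − a_j) / (j − i). Reading off the sorted break points: {0, 1}.
Verification: at each break x_0, at least two indices attain the minimum of min_i(a_i + i · x_0).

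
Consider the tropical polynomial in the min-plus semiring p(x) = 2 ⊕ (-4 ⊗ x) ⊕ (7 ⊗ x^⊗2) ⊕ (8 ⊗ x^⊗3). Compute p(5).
p(5) = 1

A tropical monomial a ⊗ x^⊗i evaluates to a + i · x. Evaluating each term at x = 5:
  Term 0 contributes 2 + 0 · 5 = 2
  Term 1 contributes -4 + 1 · 5 = 1
  Term 2 contributes 7 + 2 · 5 = 17
  Term 3 contributes 8 + 3 · 5 = 23
p(5) = ⊕ of these = min[2, 1, 17, 23] = 1.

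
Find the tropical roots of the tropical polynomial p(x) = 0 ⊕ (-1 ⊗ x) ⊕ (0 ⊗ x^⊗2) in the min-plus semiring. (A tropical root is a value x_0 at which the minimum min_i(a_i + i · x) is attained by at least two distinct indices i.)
Roots: {-1, 1}

Each tropical root is a break point of the lower envelope of the lines y = a_i + i · x (there are 3 lines, with slopes 0, 1, ..., 2). Only the lines that attain the minimum somewhere contribute to roots; other lines are dominated. Here the surviving (envelope) indices are i = 2, i = 1, i = 0.
Intersections between consecutive envelope lines give the roots: for adjacent envelope indices i < j the intersection is x = (a_i − a_j) / (j − i). Reading off the sorted break points: {-1, 1}.
Verification: at each break x_0, at least two indices attain the minimum of min_i(a_i + i · x_0).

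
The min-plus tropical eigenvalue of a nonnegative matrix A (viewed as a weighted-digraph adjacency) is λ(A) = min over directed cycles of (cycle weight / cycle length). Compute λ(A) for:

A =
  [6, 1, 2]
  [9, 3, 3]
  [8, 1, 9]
λ(A) = 2

Enumerate directed cycles and compute their means (weight / length). Sample:
  cycle 0 → 0: weight = 6, length = 1, mean = 6/1 ≈ 6.000
  cycle 1 → 1: weight = 3, length = 1, mean = 3/1 ≈ 3.000
  cycle 2 → 2: weight = 9, length = 1, mean = 9/1 ≈ 9.000
  cycle 0 → 1 → 0: weight = 10, length = 2, mean = 10/2 ≈ 5.000
  cycle 0 → 2 → 0: weight = 10, length = 2, mean = 10/2 ≈ 5.000
  cycle 1 → 0 → 1: weight = 10, length = 2, mean = 10/2 ≈ 5.000
Minimum mean = 2.000, attained e.g. along the cycle 1 → 2 → 1 with weight 4 and length 2. So λ(A) = 4/2 = 2.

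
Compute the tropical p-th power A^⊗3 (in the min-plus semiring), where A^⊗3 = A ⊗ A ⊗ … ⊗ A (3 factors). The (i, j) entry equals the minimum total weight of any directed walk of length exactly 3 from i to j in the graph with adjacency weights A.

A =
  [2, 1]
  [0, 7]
A^⊗3 =
  [3, 2]
  [1, 3]

Each entry (A^⊗3)_ij equals the minimum over all length-3 walks i = v_0 → v_1 → … → v_3 = j of Σ_t A[v_t][v_{t+1}]. For example, for (i, j) = (0, 1) we minimise over 4 possible intermediate vertex sequences; the minimum is 2, attained along the walk 0 → 1 → 0 → 1.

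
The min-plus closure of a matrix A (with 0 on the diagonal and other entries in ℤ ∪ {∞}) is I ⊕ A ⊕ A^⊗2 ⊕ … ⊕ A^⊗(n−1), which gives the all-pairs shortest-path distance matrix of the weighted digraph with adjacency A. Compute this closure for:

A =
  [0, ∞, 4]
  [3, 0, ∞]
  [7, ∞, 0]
Closure =
  [0, ∞, 4]
  [3, 0, 7]
  [7, ∞, 0]

This is the Floyd-Warshall all-pairs shortest-path computation. For each intermediate vertex k = 0, 1, …, 2, update dist[i][j] ← min(dist[i][j], dist[i][k] + dist[k][j]). The final matrix gives, for each (i, j), the minimum total weight of any directed path from i to j (possibly empty when i = j).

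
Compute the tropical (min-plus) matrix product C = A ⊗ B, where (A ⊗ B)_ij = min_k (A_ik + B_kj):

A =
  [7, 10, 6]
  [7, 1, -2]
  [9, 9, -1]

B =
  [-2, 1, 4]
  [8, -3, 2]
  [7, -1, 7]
A ⊗ B =
  [5, 5, 11]
  [5, -3, 3]
  [6, -2, 6]

Apply the min-plus product entry-by-entry:
  C[0][0] = min over k of (A[0][0] + B[0][0] = 7 + -2 = 5, A[0][1] + B[1][0] = 10 + 8 = 18, A[0][2] + B[2][0] = 6 + 7 = 13) = 5 (attained at k = 0)
  C[0][1] = min over k of (A[0][0] + B[0][1] = 7 + 1 = 8, A[0][1] + B[1][1] = 10 + -3 = 7, A[0][2] + B[2][1] = 6 + -1 = 5) = 5 (attained at k = 2)
  C[0][2] = min over k of (A[0][0] + B[0][2] = 7 + 4 = 11, A[0][1] + B[1][2] = 10 + 2 = 12, A[0][2] + B[2][2] = 6 + 7 = 13) = 11 (attained at k = 0)
  C[1][0] = min over k of (A[1][0] + B[0][0] = 7 + -2 = 5, A[1][1] + B[1][0] = 1 + 8 = 9, A[1][2] + B[2][0] = -2 + 7 = 5) = 5 (attained at k = 0)
  C[1][1] = min over k of (A[1][0] + B[0][1] = 7 + 1 = 8, A[1][1] + B[1][1] = 1 + -3 = -2, A[1][2] + B[2][1] = -2 + -1 = -3) = -3 (attained at k = 2)
  C[1][2] = min over k of (A[1][0] + B[0][2] = 7 + 4 = 11, A[1][1] + B[1][2] = 1 + 2 = 3, A[1][2] + B[2][2] = -2 + 7 = 5) = 3 (attained at k = 1)
  C[2][0] = min over k of (A[2][0] + B[0][0] = 9 + -2 = 7, A[2][1] + B[1][0] = 9 + 8 = 17, A[2][2] + B[2][0] = -1 + 7 = 6) = 6 (attained at k = 2)
  C[2][1] = min over k of (A[2][0] + B[0][1] = 9 + 1 = 10, A[2][1] + B[1][1] = 9 + -3 = 6, A[2][2] + B[2][1] = -1 + -1 = -2) = -2 (attained at k = 2)
  C[2][2] = min over k of (A[2][0] + B[0][2] = 9 + 4 = 13, A[2][1] + B[1][2] = 9 + 2 = 11, A[2][2] + B[2][2] = -1 + 7 = 6) = 6 (attained at k = 2)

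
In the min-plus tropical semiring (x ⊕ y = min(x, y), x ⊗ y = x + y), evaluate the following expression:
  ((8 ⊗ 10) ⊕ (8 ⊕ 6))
((8 ⊗ 10) ⊕ (8 ⊕ 6)) = 6

Expand innermost to outermost. Recall ⊕ takes the minimum of its arguments and ⊗ takes their sum. Working out the expression ((8 ⊗ 10) ⊕ (8 ⊕ 6)) gives 6.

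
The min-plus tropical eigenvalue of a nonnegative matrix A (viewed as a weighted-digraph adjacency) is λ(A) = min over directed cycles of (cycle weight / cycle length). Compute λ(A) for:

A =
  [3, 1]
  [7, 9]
λ(A) = 3

Enumerate directed cycles and compute their means (weight / length). Sample:
  cycle 0 → 0: weight = 3, length = 1, mean = 3/1 ≈ 3.000
  cycle 1 → 1: weight = 9, length = 1, mean = 9/1 ≈ 9.000
  cycle 0 → 1 → 0: weight = 8, length = 2, mean = 8/2 ≈ 4.000
  cycle 1 → 0 → 1: weight = 8, length = 2, mean = 8/2 ≈ 4.000
Minimum mean = 3.000, attained e.g. along the cycle 0 → 0 with weight 3 and length 1. So λ(A) = 3/1 = 3.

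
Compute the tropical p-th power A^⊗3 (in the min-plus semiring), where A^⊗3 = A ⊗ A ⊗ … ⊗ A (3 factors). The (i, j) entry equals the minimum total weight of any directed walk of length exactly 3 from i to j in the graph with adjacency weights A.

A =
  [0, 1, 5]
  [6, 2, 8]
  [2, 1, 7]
A^⊗3 =
  [0, 1, 5]
  [6, 6, 11]
  [2, 3, 7]

Each entry (A^⊗3)_ij equals the minimum over all length-3 walks i = v_0 → v_1 → … → v_3 = j of Σ_t A[v_t][v_{t+1}]. For example, for (i, j) = (0, 2) we minimise over 9 possible intermediate vertex sequences; the minimum is 5, attained along the walk 0 → 0 → 0 → 2.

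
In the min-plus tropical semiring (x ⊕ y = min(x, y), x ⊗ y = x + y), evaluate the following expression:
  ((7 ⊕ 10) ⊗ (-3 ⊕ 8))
((7 ⊕ 10) ⊗ (-3 ⊕ 8)) = 4

Expand innermost to outermost. Recall ⊕ takes the minimum of its arguments and ⊗ takes their sum. Working out the expression ((7 ⊕ 10) ⊗ (-3 ⊕ 8)) gives 4.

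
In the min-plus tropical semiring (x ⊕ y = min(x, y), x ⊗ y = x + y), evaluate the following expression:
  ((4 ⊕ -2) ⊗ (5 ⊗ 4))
((4 ⊕ -2) ⊗ (5 ⊗ 4)) = 7

Expand innermost to outermost. Recall ⊕ takes the minimum of its arguments and ⊗ takes their sum. Working out the expression ((4 ⊕ -2) ⊗ (5 ⊗ 4)) gives 7.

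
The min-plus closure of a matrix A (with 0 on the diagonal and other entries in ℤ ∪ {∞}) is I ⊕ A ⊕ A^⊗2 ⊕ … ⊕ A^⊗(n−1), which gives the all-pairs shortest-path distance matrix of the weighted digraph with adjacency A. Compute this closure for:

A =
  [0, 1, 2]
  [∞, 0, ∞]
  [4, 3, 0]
Closure =
  [0, 1, 2]
  [∞, 0, ∞]
  [4, 3, 0]

This is the Floyd-Warshall all-pairs shortest-path computation. For each intermediate vertex k = 0, 1, …, 2, update dist[i][j] ← min(dist[i][j], dist[i][k] + dist[k][j]). The final matrix gives, for each (i, j), the minimum total weight of any directed path from i to j (possibly empty when i = j).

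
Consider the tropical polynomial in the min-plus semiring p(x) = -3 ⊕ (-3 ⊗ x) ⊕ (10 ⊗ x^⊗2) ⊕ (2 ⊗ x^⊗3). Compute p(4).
p(4) = -3

A tropical monomial a ⊗ x^⊗i evaluates to a + i · x. Evaluating each term at x = 4:
  Term 0 contributes -3 + 0 · 4 = -3
  Term 1 contributes -3 + 1 · 4 = 1
  Term 2 contributes 10 + 2 · 4 = 18
  Term 3 contributes 2 + 3 · 4 = 14
p(4) = ⊕ of these = min[-3, 1, 18, 14] = -3.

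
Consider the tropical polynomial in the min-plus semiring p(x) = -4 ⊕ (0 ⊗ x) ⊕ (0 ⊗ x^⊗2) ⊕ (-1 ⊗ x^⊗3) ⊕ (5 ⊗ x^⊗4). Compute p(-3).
p(-3) = -10

A tropical monomial a ⊗ x^⊗i evaluates to a + i · x. Evaluating each term at x = -3:
  Term 0 contributes -4 + 0 · -3 = -4
  Term 1 contributes 0 + 1 · -3 = -3
  Term 2 contributes 0 + 2 · -3 = -6
  Term 3 contributes -1 + 3 · -3 = -10
  Term 4 contributes 5 + 4 · -3 = -7
p(-3) = ⊕ of these = min[-4, -3, -6, -10, -7] = -10.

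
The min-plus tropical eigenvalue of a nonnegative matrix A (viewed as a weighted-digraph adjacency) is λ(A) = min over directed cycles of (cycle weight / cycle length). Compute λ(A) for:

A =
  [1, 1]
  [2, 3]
λ(A) = 1

Enumerate directed cycles and compute their means (weight / length). Sample:
  cycle 0 → 0: weight = 1, length = 1, mean = 1/1 ≈ 1.000
  cycle 1 → 1: weight = 3, length = 1, mean = 3/1 ≈ 3.000
  cycle 0 → 1 → 0: weight = 3, length = 2, mean = 3/2 ≈ 1.500
  cycle 1 → 0 → 1: weight = 3, length = 2, mean = 3/2 ≈ 1.500
Minimum mean = 1.000, attained e.g. along the cycle 0 → 0 with weight 1 and length 1. So λ(A) = 1/1 = 1.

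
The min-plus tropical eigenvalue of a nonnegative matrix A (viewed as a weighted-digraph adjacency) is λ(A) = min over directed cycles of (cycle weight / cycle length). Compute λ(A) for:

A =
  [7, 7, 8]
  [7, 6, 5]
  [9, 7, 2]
λ(A) = 2

Enumerate directed cycles and compute their means (weight / length). Sample:
  cycle 0 → 0: weight = 7, length = 1, mean = 7/1 ≈ 7.000
  cycle 1 → 1: weight = 6, length = 1, mean = 6/1 ≈ 6.000
  cycle 2 → 2: weight = 2, length = 1, mean = 2/1 ≈ 2.000
  cycle 0 → 1 → 0: weight = 14, length = 2, mean = 14/2 ≈ 7.000
  cycle 0 → 2 → 0: weight = 17, length = 2, mean = 17/2 ≈ 8.500
  cycle 1 → 0 → 1: weight = 14, length = 2, mean = 14/2 ≈ 7.000
Minimum mean = 2.000, attained e.g. along the cycle 2 → 2 with weight 2 and length 1. So λ(A) = 2/1 = 2.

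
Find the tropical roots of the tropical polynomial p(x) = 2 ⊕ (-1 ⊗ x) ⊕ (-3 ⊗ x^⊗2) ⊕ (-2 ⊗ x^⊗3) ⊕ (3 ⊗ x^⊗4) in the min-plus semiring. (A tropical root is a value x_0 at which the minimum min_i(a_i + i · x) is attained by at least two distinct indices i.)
Roots: {-5, -1, 2, 3}

Each tropical root is a break point of the lower envelope of the lines y = a_i + i · x (there are 5 lines, with slopes 0, 1, ..., 4). Only the lines that attain the minimum somewhere contribute to roots; other lines are dominated. Here the surviving (envelope) indices are i = 4, i = 3, i = 2, i = 1, i = 0.
Intersections between consecutive envelope lines give the roots: for adjacent envelope indices i < j the intersection is x = (a_i − a_j) / (j − i). Reading off the sorted break points: {-5, -1, 2, 3}.
Verification: at each break x_0, at least two indices attain the minimum of min_i(a_i + i · x_0).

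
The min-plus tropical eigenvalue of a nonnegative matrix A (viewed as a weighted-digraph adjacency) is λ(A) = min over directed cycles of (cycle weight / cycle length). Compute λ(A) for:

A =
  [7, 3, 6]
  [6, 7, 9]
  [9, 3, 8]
λ(A) = 9/2

Enumerate directed cycles and compute their means (weight / length). Sample:
  cycle 0 → 0: weight = 7, length = 1, mean = 7/1 ≈ 7.000
  cycle 1 → 1: weight = 7, length = 1, mean = 7/1 ≈ 7.000
  cycle 2 → 2: weight = 8, length = 1, mean = 8/1 ≈ 8.000
  cycle 0 → 1 → 0: weight = 9, length = 2, mean = 9/2 ≈ 4.500
  cycle 0 → 2 → 0: weight = 15, length = 2, mean = 15/2 ≈ 7.500
  cycle 1 → 0 → 1: weight = 9, length = 2, mean = 9/2 ≈ 4.500
Minimum mean = 4.500, attained e.g. along the cycle 0 → 1 → 0 with weight 9 and length 2. So λ(A) = 9/2 = 9/2.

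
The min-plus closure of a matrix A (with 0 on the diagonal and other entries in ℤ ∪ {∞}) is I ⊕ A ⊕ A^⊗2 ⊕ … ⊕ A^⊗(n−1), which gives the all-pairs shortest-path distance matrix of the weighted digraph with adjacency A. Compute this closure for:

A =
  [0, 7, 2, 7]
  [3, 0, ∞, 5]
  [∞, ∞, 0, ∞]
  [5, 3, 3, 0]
Closure =
  [0, 7, 2, 7]
  [3, 0, 5, 5]
  [∞, ∞, 0, ∞]
  [5, 3, 3, 0]

This is the Floyd-Warshall all-pairs shortest-path computation. For each intermediate vertex k = 0, 1, …, 3, update dist[i][j] ← min(dist[i][j], dist[i][k] + dist[k][j]). The final matrix gives, for each (i, j), the minimum total weight of any directed path from i to j (possibly empty when i = j).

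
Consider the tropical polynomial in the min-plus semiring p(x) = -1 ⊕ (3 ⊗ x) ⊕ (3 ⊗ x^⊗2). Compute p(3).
p(3) = -1

A tropical monomial a ⊗ x^⊗i evaluates to a + i · x. Evaluating each term at x = 3:
  Term 0 contributes -1 + 0 · 3 = -1
  Term 1 contributes 3 + 1 · 3 = 6
  Term 2 contributes 3 + 2 · 3 = 9
p(3) = ⊕ of these = min[-1, 6, 9] = -1.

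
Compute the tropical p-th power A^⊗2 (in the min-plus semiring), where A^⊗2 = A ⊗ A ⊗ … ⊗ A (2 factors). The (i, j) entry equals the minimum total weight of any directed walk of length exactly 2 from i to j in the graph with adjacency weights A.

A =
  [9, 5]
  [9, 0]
A^⊗2 =
  [14, 5]
  [9, 0]

Each entry (A^⊗2)_ij equals the minimum over all length-2 walks i = v_0 → v_1 → … → v_2 = j of Σ_t A[v_t][v_{t+1}]. For example, for (i, j) = (0, 1) we minimise over 2 possible intermediate vertex sequences; the minimum is 5, attained along the walk 0 → 1 → 1.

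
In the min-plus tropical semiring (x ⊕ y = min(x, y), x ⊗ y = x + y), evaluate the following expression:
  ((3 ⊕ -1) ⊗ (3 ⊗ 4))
((3 ⊕ -1) ⊗ (3 ⊗ 4)) = 6

Expand innermost to outermost. Recall ⊕ takes the minimum of its arguments and ⊗ takes their sum. Working out the expression ((3 ⊕ -1) ⊗ (3 ⊗ 4)) gives 6.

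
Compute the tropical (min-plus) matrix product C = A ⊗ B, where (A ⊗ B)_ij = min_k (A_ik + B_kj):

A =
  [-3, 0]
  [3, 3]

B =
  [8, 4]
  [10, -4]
A ⊗ B =
  [5, -4]
  [11, -1]

Apply the min-plus product entry-by-entry:
  C[0][0] = min over k of (A[0][0] + B[0][0] = -3 + 8 = 5, A[0][1] + B[1][0] = 0 + 10 = 10) = 5 (attained at k = 0)
  C[0][1] = min over k of (A[0][0] + B[0][1] = -3 + 4 = 1, A[0][1] + B[1][1] = 0 + -4 = -4) = -4 (attained at k = 1)
  C[1][0] = min over k of (A[1][0] + B[0][0] = 3 + 8 = 11, A[1][1] + B[1][0] = 3 + 10 = 13) = 11 (attained at k = 0)
  C[1][1] = min over k of (A[1][0] + B[0][1] = 3 + 4 = 7, A[1][1] + B[1][1] = 3 + -4 = -1) = -1 (attained at k = 1)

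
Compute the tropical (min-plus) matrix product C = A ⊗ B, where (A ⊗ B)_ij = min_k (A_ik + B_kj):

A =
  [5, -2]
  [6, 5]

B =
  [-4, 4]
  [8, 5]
A ⊗ B =
  [1, 3]
  [2, 10]

Apply the min-plus product entry-by-entry:
  C[0][0] = min over k of (A[0][0] + B[0][0] = 5 + -4 = 1, A[0][1] + B[1][0] = -2 + 8 = 6) = 1 (attained at k = 0)
  C[0][1] = min over k of (A[0][0] + B[0][1] = 5 + 4 = 9, A[0][1] + B[1][1] = -2 + 5 = 3) = 3 (attained at k = 1)
  C[1][0] = min over k of (A[1][0] + B[0][0] = 6 + -4 = 2, A[1][1] + B[1][0] = 5 + 8 = 13) = 2 (attained at k = 0)
  C[1][1] = min over k of (A[1][0] + B[0][1] = 6 + 4 = 10, A[1][1] + B[1][1] = 5 + 5 = 10) = 10 (attained at k = 0)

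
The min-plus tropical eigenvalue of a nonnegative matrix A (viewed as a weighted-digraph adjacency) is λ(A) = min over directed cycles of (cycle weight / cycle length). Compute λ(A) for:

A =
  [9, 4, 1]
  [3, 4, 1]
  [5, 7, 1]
λ(A) = 1

Enumerate directed cycles and compute their means (weight / length). Sample:
  cycle 0 → 0: weight = 9, length = 1, mean = 9/1 ≈ 9.000
  cycle 1 → 1: weight = 4, length = 1, mean = 4/1 ≈ 4.000
  cycle 2 → 2: weight = 1, length = 1, mean = 1/1 ≈ 1.000
  cycle 0 → 1 → 0: weight = 7, length = 2, mean = 7/2 ≈ 3.500
  cycle 0 → 2 → 0: weight = 6, length = 2, mean = 6/2 ≈ 3.000
  cycle 1 → 0 → 1: weight = 7, length = 2, mean = 7/2 ≈ 3.500
Minimum mean = 1.000, attained e.g. along the cycle 2 → 2 with weight 1 and length 1. So λ(A) = 1/1 = 1.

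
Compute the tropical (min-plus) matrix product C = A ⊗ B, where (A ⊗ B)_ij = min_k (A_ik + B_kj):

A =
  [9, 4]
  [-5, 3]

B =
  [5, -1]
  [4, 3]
A ⊗ B =
  [8, 7]
  [0, -6]

Apply the min-plus product entry-by-entry:
  C[0][0] = min over k of (A[0][0] + B[0][0] = 9 + 5 = 14, A[0][1] + B[1][0] = 4 + 4 = 8) = 8 (attained at k = 1)
  C[0][1] = min over k of (A[0][0] + B[0][1] = 9 + -1 = 8, A[0][1] + B[1][1] = 4 + 3 = 7) = 7 (attained at k = 1)
  C[1][0] = min over k of (A[1][0] + B[0][0] = -5 + 5 = 0, A[1][1] + B[1][0] = 3 + 4 = 7) = 0 (attained at k = 0)
  C[1][1] = min over k of (A[1][0] + B[0][1] = -5 + -1 = -6, A[1][1] + B[1][1] = 3 + 3 = 6) = -6 (attained at k = 0)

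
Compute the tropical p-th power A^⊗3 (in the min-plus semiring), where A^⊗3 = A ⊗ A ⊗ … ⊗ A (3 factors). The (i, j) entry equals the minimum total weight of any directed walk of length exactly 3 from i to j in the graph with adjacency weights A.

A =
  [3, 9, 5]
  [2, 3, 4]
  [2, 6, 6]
A^⊗3 =
  [9, 14, 11]
  [8, 9, 10]
  [8, 12, 10]

Each entry (A^⊗3)_ij equals the minimum over all length-3 walks i = v_0 → v_1 → … → v_3 = j of Σ_t A[v_t][v_{t+1}]. For example, for (i, j) = (0, 2) we minimise over 9 possible intermediate vertex sequences; the minimum is 11, attained along the walk 0 → 0 → 0 → 2.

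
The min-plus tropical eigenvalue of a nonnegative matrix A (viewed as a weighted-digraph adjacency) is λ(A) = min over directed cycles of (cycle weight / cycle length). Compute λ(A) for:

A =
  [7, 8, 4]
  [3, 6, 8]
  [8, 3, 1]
λ(A) = 1

Enumerate directed cycles and compute their means (weight / length). Sample:
  cycle 0 → 0: weight = 7, length = 1, mean = 7/1 ≈ 7.000
  cycle 1 → 1: weight = 6, length = 1, mean = 6/1 ≈ 6.000
  cycle 2 → 2: weight = 1, length = 1, mean = 1/1 ≈ 1.000
  cycle 0 → 1 → 0: weight = 11, length = 2, mean = 11/2 ≈ 5.500
  cycle 0 → 2 → 0: weight = 12, length = 2, mean = 12/2 ≈ 6.000
  cycle 1 → 0 → 1: weight = 11, length = 2, mean = 11/2 ≈ 5.500
Minimum mean = 1.000, attained e.g. along the cycle 2 → 2 with weight 1 and length 1. So λ(A) = 1/1 = 1.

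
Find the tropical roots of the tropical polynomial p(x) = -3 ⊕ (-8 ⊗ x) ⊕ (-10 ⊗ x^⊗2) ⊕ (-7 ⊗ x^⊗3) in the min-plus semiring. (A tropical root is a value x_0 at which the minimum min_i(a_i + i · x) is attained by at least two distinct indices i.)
Roots: {-3, 2, 5}

Each tropical root is a break point of the lower envelope of the lines y = a_i + i · x (there are 4 lines, with slopes 0, 1, ..., 3). Only the lines that attain the minimum somewhere contribute to roots; other lines are dominated. Here the surviving (envelope) indices are i = 3, i = 2, i = 1, i = 0.
Intersections between consecutive envelope lines give the roots: for adjacent envelope indices i < j the intersection is x = (a_i − a_j) / (j − i). Reading off the sorted break points: {-3, 2, 5}.
Verification: at each break x_0, at least two indices attain the minimum of min_i(a_i + i · x_0).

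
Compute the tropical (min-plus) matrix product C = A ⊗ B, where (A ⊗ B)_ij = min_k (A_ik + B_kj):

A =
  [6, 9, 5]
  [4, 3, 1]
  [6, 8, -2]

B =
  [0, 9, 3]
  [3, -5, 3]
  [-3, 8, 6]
A ⊗ B =
  [2, 4, 9]
  [-2, -2, 6]
  [-5, 3, 4]

Apply the min-plus product entry-by-entry:
  C[0][0] = min over k of (A[0][0] + B[0][0] = 6 + 0 = 6, A[0][1] + B[1][0] = 9 + 3 = 12, A[0][2] + B[2][0] = 5 + -3 = 2) = 2 (attained at k = 2)
  C[0][1] = min over k of (A[0][0] + B[0][1] = 6 + 9 = 15, A[0][1] + B[1][1] = 9 + -5 = 4, A[0][2] + B[2][1] = 5 + 8 = 13) = 4 (attained at k = 1)
  C[0][2] = min over k of (A[0][0] + B[0][2] = 6 + 3 = 9, A[0][1] + B[1][2] = 9 + 3 = 12, A[0][2] + B[2][2] = 5 + 6 = 11) = 9 (attained at k = 0)
  C[1][0] = min over k of (A[1][0] + B[0][0] = 4 + 0 = 4, A[1][1] + B[1][0] = 3 + 3 = 6, A[1][2] + B[2][0] = 1 + -3 = -2) = -2 (attained at k = 2)
  C[1][1] = min over k of (A[1][0] + B[0][1] = 4 + 9 = 13, A[1][1] + B[1][1] = 3 + -5 = -2, A[1][2] + B[2][1] = 1 + 8 = 9) = -2 (attained at k = 1)
  C[1][2] = min over k of (A[1][0] + B[0][2] = 4 + 3 = 7, A[1][1] + B[1][2] = 3 + 3 = 6, A[1][2] + B[2][2] = 1 + 6 = 7) = 6 (attained at k = 1)
  C[2][0] = min over k of (A[2][0] + B[0][0] = 6 + 0 = 6, A[2][1] + B[1][0] = 8 + 3 = 11, A[2][2] + B[2][0] = -2 + -3 = -5) = -5 (attained at k = 2)
  C[2][1] = min over k of (A[2][0] + B[0][1] = 6 + 9 = 15, A[2][1] + B[1][1] = 8 + -5 = 3, A[2][2] + B[2][1] = -2 + 8 = 6) = 3 (attained at k = 1)
  C[2][2] = min over k of (A[2][0] + B[0][2] = 6 + 3 = 9, A[2][1] + B[1][2] = 8 + 3 = 11, A[2][2] + B[2][2] = -2 + 6 = 4) = 4 (attained at k = 2)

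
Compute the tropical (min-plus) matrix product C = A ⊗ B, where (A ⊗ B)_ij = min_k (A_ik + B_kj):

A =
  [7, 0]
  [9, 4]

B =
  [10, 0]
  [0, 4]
A ⊗ B =
  [0, 4]
  [4, 8]

Apply the min-plus product entry-by-entry:
  C[0][0] = min over k of (A[0][0] + B[0][0] = 7 + 10 = 17, A[0][1] + B[1][0] = 0 + 0 = 0) = 0 (attained at k = 1)
  C[0][1] = min over k of (A[0][0] + B[0][1] = 7 + 0 = 7, A[0][1] + B[1][1] = 0 + 4 = 4) = 4 (attained at k = 1)
  C[1][0] = min over k of (A[1][0] + B[0][0] = 9 + 10 = 19, A[1][1] + B[1][0] = 4 + 0 = 4) = 4 (attained at k = 1)
  C[1][1] = min over k of (A[1][0] + B[0][1] = 9 + 0 = 9, A[1][1] + B[1][1] = 4 + 4 = 8) = 8 (attained at k = 1)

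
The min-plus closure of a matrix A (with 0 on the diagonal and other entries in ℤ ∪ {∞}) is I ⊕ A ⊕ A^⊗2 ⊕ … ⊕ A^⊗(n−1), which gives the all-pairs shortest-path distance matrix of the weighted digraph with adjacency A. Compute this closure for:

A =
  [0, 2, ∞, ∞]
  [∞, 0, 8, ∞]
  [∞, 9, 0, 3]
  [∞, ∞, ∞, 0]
Closure =
  [0, 2, 10, 13]
  [∞, 0, 8, 11]
  [∞, 9, 0, 3]
  [∞, ∞, ∞, 0]

This is the Floyd-Warshall all-pairs shortest-path computation. For each intermediate vertex k = 0, 1, …, 3, update dist[i][j] ← min(dist[i][j], dist[i][k] + dist[k][j]). The final matrix gives, for each (i, j), the minimum total weight of any directed path from i to j (possibly empty when i = j).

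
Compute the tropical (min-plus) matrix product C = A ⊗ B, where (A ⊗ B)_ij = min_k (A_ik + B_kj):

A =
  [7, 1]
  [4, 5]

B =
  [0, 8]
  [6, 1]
A ⊗ B =
  [7, 2]
  [4, 6]

Apply the min-plus product entry-by-entry:
  C[0][0] = min over k of (A[0][0] + B[0][0] = 7 + 0 = 7, A[0][1] + B[1][0] = 1 + 6 = 7) = 7 (attained at k = 0)
  C[0][1] = min over k of (A[0][0] + B[0][1] = 7 + 8 = 15, A[0][1] + B[1][1] = 1 + 1 = 2) = 2 (attained at k = 1)
  C[1][0] = min over k of (A[1][0] + B[0][0] = 4 + 0 = 4, A[1][1] + B[1][0] = 5 + 6 = 11) = 4 (attained at k = 0)
  C[1][1] = min over k of (A[1][0] + B[0][1] = 4 + 8 = 12, A[1][1] + B[1][1] = 5 + 1 = 6) = 6 (attained at k = 1)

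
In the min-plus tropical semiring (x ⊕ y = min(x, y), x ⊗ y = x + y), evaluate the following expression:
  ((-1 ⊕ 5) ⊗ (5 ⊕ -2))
((-1 ⊕ 5) ⊗ (5 ⊕ -2)) = -3

Expand innermost to outermost. Recall ⊕ takes the minimum of its arguments and ⊗ takes their sum. Working out the expression ((-1 ⊕ 5) ⊗ (5 ⊕ -2)) gives -3.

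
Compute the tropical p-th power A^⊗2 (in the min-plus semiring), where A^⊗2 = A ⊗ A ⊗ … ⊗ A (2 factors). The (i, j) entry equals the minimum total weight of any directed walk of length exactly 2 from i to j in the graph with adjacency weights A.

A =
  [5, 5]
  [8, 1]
A^⊗2 =
  [10, 6]
  [9, 2]

Each entry (A^⊗2)_ij equals the minimum over all length-2 walks i = v_0 → v_1 → … → v_2 = j of Σ_t A[v_t][v_{t+1}]. For example, for (i, j) = (0, 1) we minimise over 2 possible intermediate vertex sequences; the minimum is 6, attained along the walk 0 → 1 → 1.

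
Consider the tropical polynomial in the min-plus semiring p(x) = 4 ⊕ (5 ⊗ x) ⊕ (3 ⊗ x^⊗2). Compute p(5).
p(5) = 4

A tropical monomial a ⊗ x^⊗i evaluates to a + i · x. Evaluating each term at x = 5:
  Term 0 contributes 4 + 0 · 5 = 4
  Term 1 contributes 5 + 1 · 5 = 10
  Term 2 contributes 3 + 2 · 5 = 13
p(5) = ⊕ of these = min[4, 10, 13] = 4.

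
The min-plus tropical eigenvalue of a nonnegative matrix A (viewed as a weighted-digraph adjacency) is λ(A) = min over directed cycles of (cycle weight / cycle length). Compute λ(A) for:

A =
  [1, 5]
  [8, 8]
λ(A) = 1

Enumerate directed cycles and compute their means (weight / length). Sample:
  cycle 0 → 0: weight = 1, length = 1, mean = 1/1 ≈ 1.000
  cycle 1 → 1: weight = 8, length = 1, mean = 8/1 ≈ 8.000
  cycle 0 → 1 → 0: weight = 13, length = 2, mean = 13/2 ≈ 6.500
  cycle 1 → 0 → 1: weight = 13, length = 2, mean = 13/2 ≈ 6.500
Minimum mean = 1.000, attained e.g. along the cycle 0 → 0 with weight 1 and length 1. So λ(A) = 1/1 = 1.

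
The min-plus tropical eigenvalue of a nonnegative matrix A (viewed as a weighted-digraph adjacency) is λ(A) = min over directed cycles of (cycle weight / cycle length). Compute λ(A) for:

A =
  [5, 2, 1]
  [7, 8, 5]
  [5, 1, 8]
λ(A) = 3

Enumerate directed cycles and compute their means (weight / length). Sample:
  cycle 0 → 0: weight = 5, length = 1, mean = 5/1 ≈ 5.000
  cycle 1 → 1: weight = 8, length = 1, mean = 8/1 ≈ 8.000
  cycle 2 → 2: weight = 8, length = 1, mean = 8/1 ≈ 8.000
  cycle 0 → 1 → 0: weight = 9, length = 2, mean = 9/2 ≈ 4.500
  cycle 0 → 2 → 0: weight = 6, length = 2, mean = 6/2 ≈ 3.000
  cycle 1 → 0 → 1: weight = 9, length = 2, mean = 9/2 ≈ 4.500
Minimum mean = 3.000, attained e.g. along the cycle 0 → 2 → 0 with weight 6 and length 2. So λ(A) = 6/2 = 3.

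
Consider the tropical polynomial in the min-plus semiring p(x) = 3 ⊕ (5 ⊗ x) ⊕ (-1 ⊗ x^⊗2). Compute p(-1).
p(-1) = -3

A tropical monomial a ⊗ x^⊗i evaluates to a + i · x. Evaluating each term at x = -1:
  Term 0 contributes 3 + 0 · -1 = 3
  Term 1 contributes 5 + 1 · -1 = 4
  Term 2 contributes -1 + 2 · -1 = -3
p(-1) = ⊕ of these = min[3, 4, -3] = -3.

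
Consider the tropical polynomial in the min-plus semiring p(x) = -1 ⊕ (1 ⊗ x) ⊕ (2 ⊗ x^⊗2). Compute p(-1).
p(-1) = -1

A tropical monomial a ⊗ x^⊗i evaluates to a + i · x. Evaluating each term at x = -1:
  Term 0 contributes -1 + 0 · -1 = -1
  Term 1 contributes 1 + 1 · -1 = 0
  Term 2 contributes 2 + 2 · -1 = 0
p(-1) = ⊕ of these = min[-1, 0, 0] = -1.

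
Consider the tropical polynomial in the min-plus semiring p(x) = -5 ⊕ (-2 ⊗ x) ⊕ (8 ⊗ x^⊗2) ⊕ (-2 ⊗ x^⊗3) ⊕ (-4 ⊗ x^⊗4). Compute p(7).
p(7) = -5

A tropical monomial a ⊗ x^⊗i evaluates to a + i · x. Evaluating each term at x = 7:
  Term 0 contributes -5 + 0 · 7 = -5
  Term 1 contributes -2 + 1 · 7 = 5
  Term 2 contributes 8 + 2 · 7 = 22
  Term 3 contributes -2 + 3 · 7 = 19
  Term 4 contributes -4 + 4 · 7 = 24
p(7) = ⊕ of these = min[-5, 5, 22, 19, 24] = -5.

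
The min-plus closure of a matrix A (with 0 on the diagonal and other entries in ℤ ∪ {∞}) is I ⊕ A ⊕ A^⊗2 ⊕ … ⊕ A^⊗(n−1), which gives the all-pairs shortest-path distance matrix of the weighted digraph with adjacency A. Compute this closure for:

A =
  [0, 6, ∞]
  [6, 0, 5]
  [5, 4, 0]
Closure =
  [0, 6, 11]
  [6, 0, 5]
  [5, 4, 0]

This is the Floyd-Warshall all-pairs shortest-path computation. For each intermediate vertex k = 0, 1, …, 2, update dist[i][j] ← min(dist[i][j], dist[i][k] + dist[k][j]). The final matrix gives, for each (i, j), the minimum total weight of any directed path from i to j (possibly empty when i = j).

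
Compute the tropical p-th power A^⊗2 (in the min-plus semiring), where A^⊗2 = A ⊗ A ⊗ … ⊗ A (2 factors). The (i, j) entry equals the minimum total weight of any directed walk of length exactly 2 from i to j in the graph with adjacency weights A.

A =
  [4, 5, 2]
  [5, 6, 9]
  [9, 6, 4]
A^⊗2 =
  [8, 8, 6]
  [9, 10, 7]
  [11, 10, 8]

Each entry (A^⊗2)_ij equals the minimum over all length-2 walks i = v_0 → v_1 → … → v_2 = j of Σ_t A[v_t][v_{t+1}]. For example, for (i, j) = (0, 2) we minimise over 3 possible intermediate vertex sequences; the minimum is 6, attained along the walk 0 → 0 → 2.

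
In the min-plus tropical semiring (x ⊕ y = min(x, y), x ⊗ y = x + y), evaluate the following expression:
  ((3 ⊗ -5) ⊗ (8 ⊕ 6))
((3 ⊗ -5) ⊗ (8 ⊕ 6)) = 4

Expand innermost to outermost. Recall ⊕ takes the minimum of its arguments and ⊗ takes their sum. Working out the expression ((3 ⊗ -5) ⊗ (8 ⊕ 6)) gives 4.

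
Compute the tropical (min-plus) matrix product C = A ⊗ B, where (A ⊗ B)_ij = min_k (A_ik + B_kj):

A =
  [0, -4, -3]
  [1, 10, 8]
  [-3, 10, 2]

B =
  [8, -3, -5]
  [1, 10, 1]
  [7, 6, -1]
A ⊗ B =
  [-3, -3, -5]
  [9, -2, -4]
  [5, -6, -8]

Apply the min-plus product entry-by-entry:
  C[0][0] = min over k of (A[0][0] + B[0][0] = 0 + 8 = 8, A[0][1] + B[1][0] = -4 + 1 = -3, A[0][2] + B[2][0] = -3 + 7 = 4) = -3 (attained at k = 1)
  C[0][1] = min over k of (A[0][0] + B[0][1] = 0 + -3 = -3, A[0][1] + B[1][1] = -4 + 10 = 6, A[0][2] + B[2][1] = -3 + 6 = 3) = -3 (attained at k = 0)
  C[0][2] = min over k of (A[0][0] + B[0][2] = 0 + -5 = -5, A[0][1] + B[1][2] = -4 + 1 = -3, A[0][2] + B[2][2] = -3 + -1 = -4) = -5 (attained at k = 0)
  C[1][0] = min over k of (A[1][0] + B[0][0] = 1 + 8 = 9, A[1][1] + B[1][0] = 10 + 1 = 11, A[1][2] + B[2][0] = 8 + 7 = 15) = 9 (attained at k = 0)
  C[1][1] = min over k of (A[1][0] + B[0][1] = 1 + -3 = -2, A[1][1] + B[1][1] = 10 + 10 = 20, A[1][2] + B[2][1] = 8 + 6 = 14) = -2 (attained at k = 0)
  C[1][2] = min over k of (A[1][0] + B[0][2] = 1 + -5 = -4, A[1][1] + B[1][2] = 10 + 1 = 11, A[1][2] + B[2][2] = 8 + -1 = 7) = -4 (attained at k = 0)
  C[2][0] = min over k of (A[2][0] + B[0][0] = -3 + 8 = 5, A[2][1] + B[1][0] = 10 + 1 = 11, A[2][2] + B[2][0] = 2 + 7 = 9) = 5 (attained at k = 0)
  C[2][1] = min over k of (A[2][0] + B[0][1] = -3 + -3 = -6, A[2][1] + B[1][1] = 10 + 10 = 20, A[2][2] + B[2][1] = 2 + 6 = 8) = -6 (attained at k = 0)
  C[2][2] = min over k of (A[2][0] + B[0][2] = -3 + -5 = -8, A[2][1] + B[1][2] = 10 + 1 = 11, A[2][2] + B[2][2] = 2 + -1 = 1) = -8 (attained at k = 0)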